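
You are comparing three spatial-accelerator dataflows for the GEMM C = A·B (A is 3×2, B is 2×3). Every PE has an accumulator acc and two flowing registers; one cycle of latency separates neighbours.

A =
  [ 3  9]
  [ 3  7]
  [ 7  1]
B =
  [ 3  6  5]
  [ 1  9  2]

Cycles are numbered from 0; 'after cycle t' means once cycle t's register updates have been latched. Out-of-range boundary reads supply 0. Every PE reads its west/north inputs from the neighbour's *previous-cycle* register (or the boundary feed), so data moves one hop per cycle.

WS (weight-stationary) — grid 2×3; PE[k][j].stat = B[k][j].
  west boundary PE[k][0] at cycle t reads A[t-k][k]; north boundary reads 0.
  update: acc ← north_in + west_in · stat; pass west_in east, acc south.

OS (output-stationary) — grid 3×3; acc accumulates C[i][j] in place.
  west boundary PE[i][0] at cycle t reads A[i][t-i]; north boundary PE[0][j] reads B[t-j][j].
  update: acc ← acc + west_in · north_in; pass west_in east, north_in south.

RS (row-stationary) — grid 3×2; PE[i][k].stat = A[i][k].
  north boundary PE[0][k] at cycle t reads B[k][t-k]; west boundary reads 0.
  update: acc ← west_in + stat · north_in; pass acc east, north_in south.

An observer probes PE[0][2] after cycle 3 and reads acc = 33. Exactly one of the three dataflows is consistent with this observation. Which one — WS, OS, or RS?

dataflow = OS

— WS: 2×3; PE[0][2] trace:
  t=0 PE[0][2]: acc=0 h=0 v=0
  t=1 PE[0][2]: acc=0 h=0 v=0
  t=2 PE[0][2]: acc=15 h=3 v=15
  t=3 PE[0][2]: acc=15 h=3 v=15
— OS: 3×3; PE[0][2] trace:
  t=0 PE[0][2]: acc=0 h=0 v=0
  t=1 PE[0][2]: acc=0 h=0 v=0
  t=2 PE[0][2]: acc=15 h=3 v=5
  t=3 PE[0][2]: acc=33 h=9 v=2
RS (3×2): PE[0][2] does not exist.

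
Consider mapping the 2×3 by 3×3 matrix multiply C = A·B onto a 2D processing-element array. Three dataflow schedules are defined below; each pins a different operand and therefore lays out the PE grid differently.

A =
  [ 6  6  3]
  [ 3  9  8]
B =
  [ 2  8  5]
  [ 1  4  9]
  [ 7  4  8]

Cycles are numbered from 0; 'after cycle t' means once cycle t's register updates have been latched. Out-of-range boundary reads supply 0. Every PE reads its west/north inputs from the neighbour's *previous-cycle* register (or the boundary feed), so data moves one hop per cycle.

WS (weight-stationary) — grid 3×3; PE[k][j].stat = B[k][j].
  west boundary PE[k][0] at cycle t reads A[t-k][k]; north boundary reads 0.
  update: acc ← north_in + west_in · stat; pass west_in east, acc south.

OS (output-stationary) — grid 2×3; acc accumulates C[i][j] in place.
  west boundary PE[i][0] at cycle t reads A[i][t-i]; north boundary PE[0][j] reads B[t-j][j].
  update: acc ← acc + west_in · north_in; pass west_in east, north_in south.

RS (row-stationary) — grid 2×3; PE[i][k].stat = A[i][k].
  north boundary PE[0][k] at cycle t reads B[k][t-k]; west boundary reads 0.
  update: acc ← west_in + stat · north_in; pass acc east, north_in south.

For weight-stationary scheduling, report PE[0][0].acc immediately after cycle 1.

WS 3×3: PE[0][0] cycle-by-cycle (with neighbour feeds):
  cycle 0: PE[0][0] → acc 12, east 6, south 12
  cycle 1: PE[0][0] → acc 6, east 3, south 6

PE[0][0].acc = 6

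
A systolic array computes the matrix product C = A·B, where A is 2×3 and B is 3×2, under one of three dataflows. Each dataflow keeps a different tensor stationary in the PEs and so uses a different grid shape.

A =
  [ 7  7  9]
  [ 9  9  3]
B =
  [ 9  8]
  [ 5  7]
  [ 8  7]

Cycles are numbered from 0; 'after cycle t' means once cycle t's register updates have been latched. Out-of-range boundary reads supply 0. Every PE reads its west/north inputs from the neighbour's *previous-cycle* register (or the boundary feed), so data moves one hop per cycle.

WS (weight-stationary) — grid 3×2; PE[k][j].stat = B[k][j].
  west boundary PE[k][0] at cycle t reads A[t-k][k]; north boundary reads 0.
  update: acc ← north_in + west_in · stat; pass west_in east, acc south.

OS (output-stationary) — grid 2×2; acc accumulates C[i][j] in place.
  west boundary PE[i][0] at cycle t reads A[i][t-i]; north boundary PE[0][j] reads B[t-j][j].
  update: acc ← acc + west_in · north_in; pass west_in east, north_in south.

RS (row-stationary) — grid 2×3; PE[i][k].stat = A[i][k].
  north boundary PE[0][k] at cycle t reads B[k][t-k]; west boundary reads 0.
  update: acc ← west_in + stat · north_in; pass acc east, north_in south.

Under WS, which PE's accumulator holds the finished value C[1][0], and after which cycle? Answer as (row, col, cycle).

(row, col, cycle) = (2, 0, 3)

WS: C[1][0] accumulates in PE[2][0]:
  0: (2,0).acc=0  regs=<0,0>
  1: (2,0).acc=0  regs=<0,0>
  2: (2,0).acc=170  regs=<9,170>
  3: (2,0).acc=150  regs=<3,150>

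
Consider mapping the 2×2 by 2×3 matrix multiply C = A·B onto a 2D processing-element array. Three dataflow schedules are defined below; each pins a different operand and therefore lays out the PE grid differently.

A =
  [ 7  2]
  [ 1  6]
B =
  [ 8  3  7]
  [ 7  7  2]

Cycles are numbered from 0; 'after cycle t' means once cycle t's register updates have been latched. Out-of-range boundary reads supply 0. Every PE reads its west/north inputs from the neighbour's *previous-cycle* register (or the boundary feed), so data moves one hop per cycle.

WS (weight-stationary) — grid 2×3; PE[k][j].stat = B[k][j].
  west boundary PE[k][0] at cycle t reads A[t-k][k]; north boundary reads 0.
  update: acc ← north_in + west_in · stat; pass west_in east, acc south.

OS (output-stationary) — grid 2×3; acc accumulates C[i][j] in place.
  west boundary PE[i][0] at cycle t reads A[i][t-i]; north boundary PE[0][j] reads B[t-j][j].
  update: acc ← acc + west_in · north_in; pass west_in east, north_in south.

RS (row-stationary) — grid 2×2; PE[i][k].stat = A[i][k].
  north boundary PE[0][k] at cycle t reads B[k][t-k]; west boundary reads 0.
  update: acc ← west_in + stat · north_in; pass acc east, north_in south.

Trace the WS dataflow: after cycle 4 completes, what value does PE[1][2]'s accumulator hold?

WS 2×3: PE[1][2] cycle-by-cycle (with neighbour feeds):
  step 0 · PE0,2: acc=0; fwd→0 fwd↓0
  step 0 · PE1,1: acc=0; fwd→0 fwd↓0
  step 0 · PE1,2: acc=0; fwd→0 fwd↓0
  step 1 · PE0,2: acc=0; fwd→0 fwd↓0
  step 1 · PE1,1: acc=0; fwd→0 fwd↓0
  step 1 · PE1,2: acc=0; fwd→0 fwd↓0
  step 2 · PE0,2: acc=49; fwd→7 fwd↓49
  step 2 · PE1,1: acc=35; fwd→2 fwd↓35
  step 2 · PE1,2: acc=0; fwd→0 fwd↓0
  step 3 · PE0,2: acc=7; fwd→1 fwd↓7
  step 3 · PE1,1: acc=45; fwd→6 fwd↓45
  step 3 · PE1,2: acc=53; fwd→2 fwd↓53
  step 4 · PE0,2: acc=0; fwd→0 fwd↓0
  step 4 · PE1,1: acc=0; fwd→0 fwd↓0
  step 4 · PE1,2: acc=19; fwd→6 fwd↓19

PE[1][2].acc = 19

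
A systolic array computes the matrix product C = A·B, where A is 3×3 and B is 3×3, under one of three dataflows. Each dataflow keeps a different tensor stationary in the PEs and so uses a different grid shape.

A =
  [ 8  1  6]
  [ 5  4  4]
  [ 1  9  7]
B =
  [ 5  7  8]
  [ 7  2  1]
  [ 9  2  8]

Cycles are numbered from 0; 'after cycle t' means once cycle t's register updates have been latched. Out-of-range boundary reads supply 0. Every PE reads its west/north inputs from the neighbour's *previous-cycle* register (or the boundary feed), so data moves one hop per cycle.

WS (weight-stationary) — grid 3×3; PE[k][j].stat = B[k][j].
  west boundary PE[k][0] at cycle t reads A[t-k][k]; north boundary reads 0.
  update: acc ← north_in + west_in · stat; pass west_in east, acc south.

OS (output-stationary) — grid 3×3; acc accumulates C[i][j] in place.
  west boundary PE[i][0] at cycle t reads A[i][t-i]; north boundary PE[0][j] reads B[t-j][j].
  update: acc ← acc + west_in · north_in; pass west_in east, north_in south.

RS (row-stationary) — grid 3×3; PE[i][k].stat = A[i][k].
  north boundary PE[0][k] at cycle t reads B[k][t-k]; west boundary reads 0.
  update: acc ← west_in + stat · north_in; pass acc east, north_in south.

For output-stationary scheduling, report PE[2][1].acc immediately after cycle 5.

OS 3×3: PE[2][1] cycle-by-cycle (with neighbour feeds):
  step 0 · PE1,1: acc=0; fwd→0 fwd↓0
  step 0 · PE2,0: acc=0; fwd→0 fwd↓0
  step 0 · PE2,1: acc=0; fwd→0 fwd↓0
  step 1 · PE1,1: acc=0; fwd→0 fwd↓0
  step 1 · PE2,0: acc=0; fwd→0 fwd↓0
  step 1 · PE2,1: acc=0; fwd→0 fwd↓0
  step 2 · PE1,1: acc=35; fwd→5 fwd↓7
  step 2 · PE2,0: acc=5; fwd→1 fwd↓5
  step 2 · PE2,1: acc=0; fwd→0 fwd↓0
  step 3 · PE1,1: acc=43; fwd→4 fwd↓2
  step 3 · PE2,0: acc=68; fwd→9 fwd↓7
  step 3 · PE2,1: acc=7; fwd→1 fwd↓7
  step 4 · PE1,1: acc=51; fwd→4 fwd↓2
  step 4 · PE2,0: acc=131; fwd→7 fwd↓9
  step 4 · PE2,1: acc=25; fwd→9 fwd↓2
  step 5 · PE1,1: acc=51; fwd→0 fwd↓0
  step 5 · PE2,0: acc=131; fwd→0 fwd↓0
  step 5 · PE2,1: acc=39; fwd→7 fwd↓2

PE[2][1].acc = 39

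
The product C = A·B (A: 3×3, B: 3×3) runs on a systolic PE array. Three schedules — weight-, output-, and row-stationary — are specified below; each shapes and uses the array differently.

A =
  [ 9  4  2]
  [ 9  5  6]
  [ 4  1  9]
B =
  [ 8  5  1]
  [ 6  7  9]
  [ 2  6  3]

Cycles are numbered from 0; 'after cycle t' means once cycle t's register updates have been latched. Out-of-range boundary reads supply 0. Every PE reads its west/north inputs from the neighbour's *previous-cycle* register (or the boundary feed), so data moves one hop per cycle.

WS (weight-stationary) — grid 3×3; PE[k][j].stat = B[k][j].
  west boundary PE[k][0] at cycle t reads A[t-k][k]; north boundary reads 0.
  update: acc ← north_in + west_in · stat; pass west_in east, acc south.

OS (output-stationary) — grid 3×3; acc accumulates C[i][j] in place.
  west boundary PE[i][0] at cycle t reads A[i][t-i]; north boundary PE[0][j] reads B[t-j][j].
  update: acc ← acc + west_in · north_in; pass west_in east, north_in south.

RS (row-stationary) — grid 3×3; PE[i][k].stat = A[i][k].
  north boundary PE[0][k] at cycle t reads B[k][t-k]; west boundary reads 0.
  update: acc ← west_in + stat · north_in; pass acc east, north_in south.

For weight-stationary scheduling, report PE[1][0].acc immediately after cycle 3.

Tracing WS — 3×3 array, target PE[1][0]:
  [0] (0,0) acc=72 (h:9 v:72)
  [0] (1,0) acc=0 (h:0 v:0)
  [1] (0,0) acc=72 (h:9 v:72)
  [1] (1,0) acc=96 (h:4 v:96)
  [2] (0,0) acc=32 (h:4 v:32)
  [2] (1,0) acc=102 (h:5 v:102)
  [3] (0,0) acc=0 (h:0 v:0)
  [3] (1,0) acc=38 (h:1 v:38)

PE[1][0].acc = 38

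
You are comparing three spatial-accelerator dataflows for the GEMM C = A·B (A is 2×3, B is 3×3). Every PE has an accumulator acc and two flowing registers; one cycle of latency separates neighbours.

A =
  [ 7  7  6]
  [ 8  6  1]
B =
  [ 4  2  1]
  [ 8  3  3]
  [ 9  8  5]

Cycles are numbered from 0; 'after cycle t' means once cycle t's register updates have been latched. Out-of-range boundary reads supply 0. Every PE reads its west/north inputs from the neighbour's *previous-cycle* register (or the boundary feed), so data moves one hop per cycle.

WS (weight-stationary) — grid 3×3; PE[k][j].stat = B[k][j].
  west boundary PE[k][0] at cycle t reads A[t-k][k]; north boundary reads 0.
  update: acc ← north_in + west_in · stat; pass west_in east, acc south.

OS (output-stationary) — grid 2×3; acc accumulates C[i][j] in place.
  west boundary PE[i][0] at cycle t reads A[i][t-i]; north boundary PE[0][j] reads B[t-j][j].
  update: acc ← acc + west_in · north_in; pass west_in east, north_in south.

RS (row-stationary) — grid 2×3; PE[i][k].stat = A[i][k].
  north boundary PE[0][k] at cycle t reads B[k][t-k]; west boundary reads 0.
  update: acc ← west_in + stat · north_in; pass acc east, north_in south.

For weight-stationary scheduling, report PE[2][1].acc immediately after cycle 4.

WS 3×3: PE[2][1] cycle-by-cycle (with neighbour feeds):
  [0] (1,1) acc=0 (h:0 v:0)
  [0] (2,0) acc=0 (h:0 v:0)
  [0] (2,1) acc=0 (h:0 v:0)
  [1] (1,1) acc=0 (h:0 v:0)
  [1] (2,0) acc=0 (h:0 v:0)
  [1] (2,1) acc=0 (h:0 v:0)
  [2] (1,1) acc=35 (h:7 v:35)
  [2] (2,0) acc=138 (h:6 v:138)
  [2] (2,1) acc=0 (h:0 v:0)
  [3] (1,1) acc=34 (h:6 v:34)
  [3] (2,0) acc=89 (h:1 v:89)
  [3] (2,1) acc=83 (h:6 v:83)
  [4] (1,1) acc=0 (h:0 v:0)
  [4] (2,0) acc=0 (h:0 v:0)
  [4] (2,1) acc=42 (h:1 v:42)

PE[2][1].acc = 42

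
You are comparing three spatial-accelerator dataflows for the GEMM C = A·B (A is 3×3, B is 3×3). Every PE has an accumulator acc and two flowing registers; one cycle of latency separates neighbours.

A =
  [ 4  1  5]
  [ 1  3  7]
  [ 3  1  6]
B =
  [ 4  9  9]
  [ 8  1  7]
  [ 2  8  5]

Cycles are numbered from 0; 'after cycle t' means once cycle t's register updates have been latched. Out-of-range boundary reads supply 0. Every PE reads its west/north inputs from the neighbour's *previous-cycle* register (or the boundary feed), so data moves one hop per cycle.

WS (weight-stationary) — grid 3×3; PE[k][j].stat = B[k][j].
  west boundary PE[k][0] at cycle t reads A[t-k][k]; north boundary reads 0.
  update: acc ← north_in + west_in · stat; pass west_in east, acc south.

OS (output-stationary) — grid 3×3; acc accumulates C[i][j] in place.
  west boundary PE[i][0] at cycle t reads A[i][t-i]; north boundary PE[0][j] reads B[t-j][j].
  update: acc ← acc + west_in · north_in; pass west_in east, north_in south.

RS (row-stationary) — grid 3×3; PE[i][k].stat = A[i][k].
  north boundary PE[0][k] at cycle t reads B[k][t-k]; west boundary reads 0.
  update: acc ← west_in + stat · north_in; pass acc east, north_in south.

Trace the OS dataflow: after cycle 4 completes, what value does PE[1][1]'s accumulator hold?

PE[1][1].acc = 68

OS (3×3). Following PE[1][1] plus its west/north inputs:
  @0  [0,1]  acc 0  |  →0  ↓0
  @0  [1,0]  acc 0  |  →0  ↓0
  @0  [1,1]  acc 0  |  →0  ↓0
  @1  [0,1]  acc 36  |  →4  ↓9
  @1  [1,0]  acc 4  |  →1  ↓4
  @1  [1,1]  acc 0  |  →0  ↓0
  @2  [0,1]  acc 37  |  →1  ↓1
  @2  [1,0]  acc 28  |  →3  ↓8
  @2  [1,1]  acc 9  |  →1  ↓9
  @3  [0,1]  acc 77  |  →5  ↓8
  @3  [1,0]  acc 42  |  →7  ↓2
  @3  [1,1]  acc 12  |  →3  ↓1
  @4  [0,1]  acc 77  |  →0  ↓0
  @4  [1,0]  acc 42  |  →0  ↓0
  @4  [1,1]  acc 68  |  →7  ↓8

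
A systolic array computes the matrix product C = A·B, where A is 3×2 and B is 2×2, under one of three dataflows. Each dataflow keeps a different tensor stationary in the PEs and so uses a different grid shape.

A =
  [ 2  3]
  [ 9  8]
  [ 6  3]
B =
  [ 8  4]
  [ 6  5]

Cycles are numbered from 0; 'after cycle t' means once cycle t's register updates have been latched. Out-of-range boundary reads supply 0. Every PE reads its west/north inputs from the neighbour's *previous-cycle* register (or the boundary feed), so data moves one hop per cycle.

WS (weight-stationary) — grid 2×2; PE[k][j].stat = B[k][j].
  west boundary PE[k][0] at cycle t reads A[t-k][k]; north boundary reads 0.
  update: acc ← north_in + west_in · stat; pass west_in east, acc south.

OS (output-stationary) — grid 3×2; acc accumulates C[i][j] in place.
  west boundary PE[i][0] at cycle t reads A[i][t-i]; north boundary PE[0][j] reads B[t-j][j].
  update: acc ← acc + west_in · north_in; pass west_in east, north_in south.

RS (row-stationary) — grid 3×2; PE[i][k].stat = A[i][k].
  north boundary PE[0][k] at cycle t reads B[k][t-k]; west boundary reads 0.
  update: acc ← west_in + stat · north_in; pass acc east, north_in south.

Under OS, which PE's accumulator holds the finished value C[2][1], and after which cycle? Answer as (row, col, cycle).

(row, col, cycle) = (2, 1, 4)

OS: C[2][1] accumulates in PE[2][1]:
  step 0 · PE2,1: acc=0; fwd→0 fwd↓0
  step 1 · PE2,1: acc=0; fwd→0 fwd↓0
  step 2 · PE2,1: acc=0; fwd→0 fwd↓0
  step 3 · PE2,1: acc=24; fwd→6 fwd↓4
  step 4 · PE2,1: acc=39; fwd→3 fwd↓5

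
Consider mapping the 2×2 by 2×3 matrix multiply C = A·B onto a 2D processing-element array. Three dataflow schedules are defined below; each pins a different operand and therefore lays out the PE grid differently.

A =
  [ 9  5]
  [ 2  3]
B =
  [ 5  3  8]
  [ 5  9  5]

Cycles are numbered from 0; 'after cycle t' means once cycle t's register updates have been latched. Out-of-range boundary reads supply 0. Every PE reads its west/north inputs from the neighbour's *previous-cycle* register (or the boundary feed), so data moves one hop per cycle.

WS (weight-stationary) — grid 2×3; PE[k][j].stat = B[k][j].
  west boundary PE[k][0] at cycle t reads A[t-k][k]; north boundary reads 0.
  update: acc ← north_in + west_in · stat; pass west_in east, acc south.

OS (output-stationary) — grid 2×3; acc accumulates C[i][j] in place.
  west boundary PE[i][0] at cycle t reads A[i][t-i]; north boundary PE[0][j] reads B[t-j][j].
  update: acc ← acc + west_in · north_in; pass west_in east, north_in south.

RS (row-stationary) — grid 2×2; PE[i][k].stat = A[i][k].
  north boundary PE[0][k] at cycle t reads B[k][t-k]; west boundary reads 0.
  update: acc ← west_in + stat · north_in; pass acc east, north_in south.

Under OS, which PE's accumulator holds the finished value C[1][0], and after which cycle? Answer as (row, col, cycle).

(row, col, cycle) = (1, 0, 2)

Under OS, C[1][0] lands at PE[1][0]:
  @0  [1,0]  acc 0  |  →0  ↓0
  @1  [1,0]  acc 10  |  →2  ↓5
  @2  [1,0]  acc 25  |  →3  ↓5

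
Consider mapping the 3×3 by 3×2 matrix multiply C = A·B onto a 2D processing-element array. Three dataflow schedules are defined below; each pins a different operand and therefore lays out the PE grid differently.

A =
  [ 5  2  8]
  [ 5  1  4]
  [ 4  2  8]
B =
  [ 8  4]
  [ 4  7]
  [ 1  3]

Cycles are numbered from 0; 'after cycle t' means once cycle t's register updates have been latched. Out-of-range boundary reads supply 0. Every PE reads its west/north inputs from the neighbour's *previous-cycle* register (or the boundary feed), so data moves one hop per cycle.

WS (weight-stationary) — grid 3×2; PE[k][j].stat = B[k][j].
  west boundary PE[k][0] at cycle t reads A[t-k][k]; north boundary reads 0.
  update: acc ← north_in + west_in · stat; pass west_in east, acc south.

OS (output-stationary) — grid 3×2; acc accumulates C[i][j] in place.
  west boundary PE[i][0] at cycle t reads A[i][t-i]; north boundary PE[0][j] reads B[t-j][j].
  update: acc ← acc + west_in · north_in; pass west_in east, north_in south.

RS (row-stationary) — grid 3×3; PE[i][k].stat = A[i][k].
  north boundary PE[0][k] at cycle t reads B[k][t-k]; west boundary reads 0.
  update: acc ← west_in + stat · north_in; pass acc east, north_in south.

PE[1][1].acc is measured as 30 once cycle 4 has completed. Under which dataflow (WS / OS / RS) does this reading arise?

dataflow = WS

— WS: 3×2; PE[1][1] trace:
  0: (1,1).acc=0  regs=<0,0>
  1: (1,1).acc=0  regs=<0,0>
  2: (1,1).acc=34  regs=<2,34>
  3: (1,1).acc=27  regs=<1,27>
  4: (1,1).acc=30  regs=<2,30>
— OS: 3×2; PE[1][1] trace:
  0: (1,1).acc=0  regs=<0,0>
  1: (1,1).acc=0  regs=<0,0>
  2: (1,1).acc=20  regs=<5,4>
  3: (1,1).acc=27  regs=<1,7>
  4: (1,1).acc=39  regs=<4,3>
— RS: 3×3; PE[1][1] trace:
  0: (1,1).acc=0  regs=<0,0>
  1: (1,1).acc=0  regs=<0,0>
  2: (1,1).acc=44  regs=<44,4>
  3: (1,1).acc=27  regs=<27,7>
  4: (1,1).acc=0  regs=<0,0>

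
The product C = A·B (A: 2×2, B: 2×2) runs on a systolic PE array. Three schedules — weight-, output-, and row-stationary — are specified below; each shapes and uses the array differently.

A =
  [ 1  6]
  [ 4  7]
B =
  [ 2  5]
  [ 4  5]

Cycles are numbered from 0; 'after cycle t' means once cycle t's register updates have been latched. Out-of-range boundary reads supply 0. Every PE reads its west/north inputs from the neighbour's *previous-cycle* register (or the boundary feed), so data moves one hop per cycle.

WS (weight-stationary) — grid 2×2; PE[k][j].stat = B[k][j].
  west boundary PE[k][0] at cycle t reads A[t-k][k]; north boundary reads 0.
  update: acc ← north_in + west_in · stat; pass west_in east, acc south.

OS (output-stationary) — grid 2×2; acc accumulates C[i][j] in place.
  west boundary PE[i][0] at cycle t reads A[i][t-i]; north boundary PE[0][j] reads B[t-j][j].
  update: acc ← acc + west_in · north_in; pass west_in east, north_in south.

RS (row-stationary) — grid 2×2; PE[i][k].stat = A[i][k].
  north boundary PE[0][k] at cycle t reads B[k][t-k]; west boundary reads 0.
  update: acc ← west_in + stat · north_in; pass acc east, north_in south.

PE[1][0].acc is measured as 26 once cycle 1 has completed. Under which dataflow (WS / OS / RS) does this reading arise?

WS [2×2] PE[1][0] across cycles:
  t=0 PE[1][0]: acc=0 h=0 v=0
  t=1 PE[1][0]: acc=26 h=6 v=26
OS [2×2] PE[1][0] across cycles:
  t=0 PE[1][0]: acc=0 h=0 v=0
  t=1 PE[1][0]: acc=8 h=4 v=2
RS [2×2] PE[1][0] across cycles:
  t=0 PE[1][0]: acc=0 h=0 v=0
  t=1 PE[1][0]: acc=8 h=8 v=2

dataflow = WS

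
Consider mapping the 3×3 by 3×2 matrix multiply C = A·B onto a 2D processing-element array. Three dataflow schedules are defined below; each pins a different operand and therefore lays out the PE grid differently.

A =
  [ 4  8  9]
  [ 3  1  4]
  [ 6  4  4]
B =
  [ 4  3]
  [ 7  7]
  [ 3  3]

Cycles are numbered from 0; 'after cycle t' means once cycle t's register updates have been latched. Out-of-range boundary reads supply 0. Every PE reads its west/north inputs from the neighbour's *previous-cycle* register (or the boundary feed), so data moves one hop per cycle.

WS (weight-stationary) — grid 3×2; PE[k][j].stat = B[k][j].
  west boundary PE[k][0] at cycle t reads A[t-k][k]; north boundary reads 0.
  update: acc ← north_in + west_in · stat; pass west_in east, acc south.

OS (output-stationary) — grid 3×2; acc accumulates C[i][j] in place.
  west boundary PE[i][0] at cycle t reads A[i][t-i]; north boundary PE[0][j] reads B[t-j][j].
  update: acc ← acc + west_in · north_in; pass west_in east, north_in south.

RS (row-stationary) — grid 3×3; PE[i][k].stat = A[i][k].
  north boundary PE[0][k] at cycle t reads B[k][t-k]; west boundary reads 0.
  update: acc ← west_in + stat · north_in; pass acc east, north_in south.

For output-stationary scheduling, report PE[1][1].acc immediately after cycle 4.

OS (3×2). Following PE[1][1] plus its west/north inputs:
  @0  [0,1]  acc 0  |  →0  ↓0
  @0  [1,0]  acc 0  |  →0  ↓0
  @0  [1,1]  acc 0  |  →0  ↓0
  @1  [0,1]  acc 12  |  →4  ↓3
  @1  [1,0]  acc 12  |  →3  ↓4
  @1  [1,1]  acc 0  |  →0  ↓0
  @2  [0,1]  acc 68  |  →8  ↓7
  @2  [1,0]  acc 19  |  →1  ↓7
  @2  [1,1]  acc 9  |  →3  ↓3
  @3  [0,1]  acc 95  |  →9  ↓3
  @3  [1,0]  acc 31  |  →4  ↓3
  @3  [1,1]  acc 16  |  →1  ↓7
  @4  [0,1]  acc 95  |  →0  ↓0
  @4  [1,0]  acc 31  |  →0  ↓0
  @4  [1,1]  acc 28  |  →4  ↓3

PE[1][1].acc = 28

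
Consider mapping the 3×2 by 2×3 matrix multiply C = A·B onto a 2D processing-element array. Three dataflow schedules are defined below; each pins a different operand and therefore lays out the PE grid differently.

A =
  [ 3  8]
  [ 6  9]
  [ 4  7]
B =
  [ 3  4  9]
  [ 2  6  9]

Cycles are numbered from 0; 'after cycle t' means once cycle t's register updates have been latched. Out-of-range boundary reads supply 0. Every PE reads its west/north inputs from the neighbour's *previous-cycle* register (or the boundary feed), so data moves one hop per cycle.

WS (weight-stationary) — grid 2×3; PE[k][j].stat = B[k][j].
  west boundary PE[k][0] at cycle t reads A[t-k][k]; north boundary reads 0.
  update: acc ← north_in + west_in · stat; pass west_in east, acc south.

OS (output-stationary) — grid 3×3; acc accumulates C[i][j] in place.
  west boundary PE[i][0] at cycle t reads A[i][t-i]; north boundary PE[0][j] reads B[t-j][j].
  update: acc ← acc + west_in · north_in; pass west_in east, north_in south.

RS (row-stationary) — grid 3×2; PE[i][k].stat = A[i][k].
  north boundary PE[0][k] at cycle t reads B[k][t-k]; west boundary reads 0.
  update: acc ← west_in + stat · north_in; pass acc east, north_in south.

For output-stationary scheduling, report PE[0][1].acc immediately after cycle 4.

PE[0][1].acc = 60

OS on a 3×3 grid — tracing PE[0][1] and its feeders:
  @0  [0,0]  acc 9  |  →3  ↓3
  @0  [0,1]  acc 0  |  →0  ↓0
  @1  [0,0]  acc 25  |  →8  ↓2
  @1  [0,1]  acc 12  |  →3  ↓4
  @2  [0,0]  acc 25  |  →0  ↓0
  @2  [0,1]  acc 60  |  →8  ↓6
  @3  [0,0]  acc 25  |  →0  ↓0
  @3  [0,1]  acc 60  |  →0  ↓0
  @4  [0,0]  acc 25  |  →0  ↓0
  @4  [0,1]  acc 60  |  →0  ↓0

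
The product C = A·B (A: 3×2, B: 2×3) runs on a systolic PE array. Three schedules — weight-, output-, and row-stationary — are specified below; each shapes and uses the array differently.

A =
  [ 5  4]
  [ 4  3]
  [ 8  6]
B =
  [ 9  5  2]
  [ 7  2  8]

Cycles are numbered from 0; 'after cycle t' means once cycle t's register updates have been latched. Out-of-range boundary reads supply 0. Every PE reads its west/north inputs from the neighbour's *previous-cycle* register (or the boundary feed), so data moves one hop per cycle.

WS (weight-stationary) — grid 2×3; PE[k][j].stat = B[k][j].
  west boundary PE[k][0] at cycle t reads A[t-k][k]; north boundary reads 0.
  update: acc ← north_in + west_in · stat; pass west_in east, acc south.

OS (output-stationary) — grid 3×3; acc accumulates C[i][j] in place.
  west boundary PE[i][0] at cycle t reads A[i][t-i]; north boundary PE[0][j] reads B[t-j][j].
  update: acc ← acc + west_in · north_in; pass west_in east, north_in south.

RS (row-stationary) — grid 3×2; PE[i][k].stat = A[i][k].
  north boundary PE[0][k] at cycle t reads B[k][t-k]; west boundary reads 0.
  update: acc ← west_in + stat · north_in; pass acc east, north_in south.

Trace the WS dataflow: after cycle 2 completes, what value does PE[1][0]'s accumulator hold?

WS on a 2×3 grid — tracing PE[1][0] and its feeders:
  cycle 0: PE[0][0] → acc 45, east 5, south 45
  cycle 0: PE[1][0] → acc 0, east 0, south 0
  cycle 1: PE[0][0] → acc 36, east 4, south 36
  cycle 1: PE[1][0] → acc 73, east 4, south 73
  cycle 2: PE[0][0] → acc 72, east 8, south 72
  cycle 2: PE[1][0] → acc 57, east 3, south 57

PE[1][0].acc = 57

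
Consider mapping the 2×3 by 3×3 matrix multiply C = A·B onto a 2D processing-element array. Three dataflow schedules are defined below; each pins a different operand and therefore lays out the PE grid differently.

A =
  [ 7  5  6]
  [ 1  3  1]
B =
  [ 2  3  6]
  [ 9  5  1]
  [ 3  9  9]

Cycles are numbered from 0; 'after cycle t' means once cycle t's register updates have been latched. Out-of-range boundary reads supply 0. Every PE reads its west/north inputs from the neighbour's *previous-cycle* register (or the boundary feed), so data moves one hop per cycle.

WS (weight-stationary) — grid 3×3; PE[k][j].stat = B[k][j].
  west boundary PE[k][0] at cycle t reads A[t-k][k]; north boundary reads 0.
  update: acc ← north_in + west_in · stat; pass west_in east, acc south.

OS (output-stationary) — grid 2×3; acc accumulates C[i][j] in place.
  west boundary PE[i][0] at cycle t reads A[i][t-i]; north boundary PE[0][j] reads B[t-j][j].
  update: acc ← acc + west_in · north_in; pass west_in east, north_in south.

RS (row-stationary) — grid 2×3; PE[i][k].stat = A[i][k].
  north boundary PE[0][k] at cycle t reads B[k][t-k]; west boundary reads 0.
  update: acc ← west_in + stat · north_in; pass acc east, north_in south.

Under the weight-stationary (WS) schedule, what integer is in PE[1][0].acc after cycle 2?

Tracing WS — 3×3 array, target PE[1][0]:
  @0  [0,0]  acc 14  |  →7  ↓14
  @0  [1,0]  acc 0  |  →0  ↓0
  @1  [0,0]  acc 2  |  →1  ↓2
  @1  [1,0]  acc 59  |  →5  ↓59
  @2  [0,0]  acc 0  |  →0  ↓0
  @2  [1,0]  acc 29  |  →3  ↓29

PE[1][0].acc = 29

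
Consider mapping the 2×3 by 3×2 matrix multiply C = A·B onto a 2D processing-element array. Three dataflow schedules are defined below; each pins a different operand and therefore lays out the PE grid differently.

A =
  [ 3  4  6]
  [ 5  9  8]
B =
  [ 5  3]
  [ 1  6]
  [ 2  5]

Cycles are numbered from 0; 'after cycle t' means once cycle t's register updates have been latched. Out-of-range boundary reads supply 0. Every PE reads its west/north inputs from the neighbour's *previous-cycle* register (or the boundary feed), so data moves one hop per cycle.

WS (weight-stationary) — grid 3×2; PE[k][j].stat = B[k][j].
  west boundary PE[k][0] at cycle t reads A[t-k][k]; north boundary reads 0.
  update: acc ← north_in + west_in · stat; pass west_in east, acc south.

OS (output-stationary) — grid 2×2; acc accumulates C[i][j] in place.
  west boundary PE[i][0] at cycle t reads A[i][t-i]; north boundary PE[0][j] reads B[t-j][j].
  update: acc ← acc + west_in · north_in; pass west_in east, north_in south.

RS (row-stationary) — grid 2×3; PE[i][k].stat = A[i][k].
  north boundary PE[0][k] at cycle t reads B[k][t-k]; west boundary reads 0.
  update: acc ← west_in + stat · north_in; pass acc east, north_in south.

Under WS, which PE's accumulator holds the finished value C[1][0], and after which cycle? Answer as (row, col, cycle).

(row, col, cycle) = (2, 0, 3)

WS: C[1][0] accumulates in PE[2][0]:
  after 0 — PE[2][0] acc=0, pass-E 0, pass-S 0
  after 1 — PE[2][0] acc=0, pass-E 0, pass-S 0
  after 2 — PE[2][0] acc=31, pass-E 6, pass-S 31
  after 3 — PE[2][0] acc=50, pass-E 8, pass-S 50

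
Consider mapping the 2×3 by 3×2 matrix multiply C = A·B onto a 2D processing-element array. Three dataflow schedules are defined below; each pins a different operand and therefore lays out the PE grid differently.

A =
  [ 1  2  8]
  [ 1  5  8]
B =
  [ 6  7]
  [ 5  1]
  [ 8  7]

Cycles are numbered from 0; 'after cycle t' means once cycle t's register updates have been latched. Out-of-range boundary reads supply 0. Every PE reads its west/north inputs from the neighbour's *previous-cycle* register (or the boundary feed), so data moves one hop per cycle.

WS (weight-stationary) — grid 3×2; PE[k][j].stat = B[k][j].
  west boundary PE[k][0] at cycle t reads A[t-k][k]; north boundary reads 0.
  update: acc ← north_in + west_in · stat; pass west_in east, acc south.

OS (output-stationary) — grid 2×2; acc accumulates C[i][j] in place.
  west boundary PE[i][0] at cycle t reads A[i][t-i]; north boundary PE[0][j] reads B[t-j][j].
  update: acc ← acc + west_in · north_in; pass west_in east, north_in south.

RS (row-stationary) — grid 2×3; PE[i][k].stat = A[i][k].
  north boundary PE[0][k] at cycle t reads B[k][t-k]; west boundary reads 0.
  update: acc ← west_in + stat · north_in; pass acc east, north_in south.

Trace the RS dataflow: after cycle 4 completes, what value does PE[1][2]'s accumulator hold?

PE[1][2].acc = 68

RS 2×3: PE[1][2] cycle-by-cycle (with neighbour feeds):
  c0 r0c2: 0 / 0 / 0
  c0 r1c1: 0 / 0 / 0
  c0 r1c2: 0 / 0 / 0
  c1 r0c2: 0 / 0 / 0
  c1 r1c1: 0 / 0 / 0
  c1 r1c2: 0 / 0 / 0
  c2 r0c2: 80 / 80 / 8
  c2 r1c1: 31 / 31 / 5
  c2 r1c2: 0 / 0 / 0
  c3 r0c2: 65 / 65 / 7
  c3 r1c1: 12 / 12 / 1
  c3 r1c2: 95 / 95 / 8
  c4 r0c2: 0 / 0 / 0
  c4 r1c1: 0 / 0 / 0
  c4 r1c2: 68 / 68 / 7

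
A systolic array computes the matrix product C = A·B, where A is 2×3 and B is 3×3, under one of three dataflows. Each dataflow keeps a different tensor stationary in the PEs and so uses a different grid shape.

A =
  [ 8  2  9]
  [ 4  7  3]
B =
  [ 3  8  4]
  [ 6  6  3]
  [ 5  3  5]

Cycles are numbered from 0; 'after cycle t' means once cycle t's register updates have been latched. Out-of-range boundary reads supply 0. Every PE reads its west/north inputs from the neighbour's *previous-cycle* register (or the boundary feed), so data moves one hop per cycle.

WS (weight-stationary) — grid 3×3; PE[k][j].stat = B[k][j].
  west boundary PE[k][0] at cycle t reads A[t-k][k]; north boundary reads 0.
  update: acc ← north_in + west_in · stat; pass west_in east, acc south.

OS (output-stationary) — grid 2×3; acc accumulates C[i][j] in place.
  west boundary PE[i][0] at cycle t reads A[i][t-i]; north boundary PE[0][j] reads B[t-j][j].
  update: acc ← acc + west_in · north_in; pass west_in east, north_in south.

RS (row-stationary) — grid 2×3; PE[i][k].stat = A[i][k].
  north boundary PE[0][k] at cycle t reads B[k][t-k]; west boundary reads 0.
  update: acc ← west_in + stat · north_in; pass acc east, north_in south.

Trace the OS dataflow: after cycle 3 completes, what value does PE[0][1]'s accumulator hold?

OS (2×3). Following PE[0][1] plus its west/north inputs:
  [0] (0,0) acc=24 (h:8 v:3)
  [0] (0,1) acc=0 (h:0 v:0)
  [1] (0,0) acc=36 (h:2 v:6)
  [1] (0,1) acc=64 (h:8 v:8)
  [2] (0,0) acc=81 (h:9 v:5)
  [2] (0,1) acc=76 (h:2 v:6)
  [3] (0,0) acc=81 (h:0 v:0)
  [3] (0,1) acc=103 (h:9 v:3)

PE[0][1].acc = 103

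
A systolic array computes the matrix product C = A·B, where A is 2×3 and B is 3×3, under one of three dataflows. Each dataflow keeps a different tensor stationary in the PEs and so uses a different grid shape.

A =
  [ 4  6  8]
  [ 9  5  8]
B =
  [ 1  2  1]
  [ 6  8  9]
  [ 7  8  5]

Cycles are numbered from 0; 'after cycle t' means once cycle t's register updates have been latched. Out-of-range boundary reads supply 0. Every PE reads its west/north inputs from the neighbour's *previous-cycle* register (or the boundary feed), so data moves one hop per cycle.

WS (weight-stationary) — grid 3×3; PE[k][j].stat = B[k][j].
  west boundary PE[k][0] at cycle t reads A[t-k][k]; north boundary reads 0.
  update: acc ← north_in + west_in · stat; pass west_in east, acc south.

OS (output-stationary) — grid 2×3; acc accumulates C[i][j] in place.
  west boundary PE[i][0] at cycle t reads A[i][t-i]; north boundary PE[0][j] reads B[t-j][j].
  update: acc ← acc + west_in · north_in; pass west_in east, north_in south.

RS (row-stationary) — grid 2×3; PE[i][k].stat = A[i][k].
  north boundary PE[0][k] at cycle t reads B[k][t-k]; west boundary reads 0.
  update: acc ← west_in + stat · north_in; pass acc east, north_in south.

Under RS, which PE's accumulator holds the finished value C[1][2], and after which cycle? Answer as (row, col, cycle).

Under RS, C[1][2] lands at PE[1][2]:
  t=0 PE[1][2]: acc=0 h=0 v=0
  t=1 PE[1][2]: acc=0 h=0 v=0
  t=2 PE[1][2]: acc=0 h=0 v=0
  t=3 PE[1][2]: acc=95 h=95 v=7
  t=4 PE[1][2]: acc=122 h=122 v=8
  t=5 PE[1][2]: acc=94 h=94 v=5

(row, col, cycle) = (1, 2, 5)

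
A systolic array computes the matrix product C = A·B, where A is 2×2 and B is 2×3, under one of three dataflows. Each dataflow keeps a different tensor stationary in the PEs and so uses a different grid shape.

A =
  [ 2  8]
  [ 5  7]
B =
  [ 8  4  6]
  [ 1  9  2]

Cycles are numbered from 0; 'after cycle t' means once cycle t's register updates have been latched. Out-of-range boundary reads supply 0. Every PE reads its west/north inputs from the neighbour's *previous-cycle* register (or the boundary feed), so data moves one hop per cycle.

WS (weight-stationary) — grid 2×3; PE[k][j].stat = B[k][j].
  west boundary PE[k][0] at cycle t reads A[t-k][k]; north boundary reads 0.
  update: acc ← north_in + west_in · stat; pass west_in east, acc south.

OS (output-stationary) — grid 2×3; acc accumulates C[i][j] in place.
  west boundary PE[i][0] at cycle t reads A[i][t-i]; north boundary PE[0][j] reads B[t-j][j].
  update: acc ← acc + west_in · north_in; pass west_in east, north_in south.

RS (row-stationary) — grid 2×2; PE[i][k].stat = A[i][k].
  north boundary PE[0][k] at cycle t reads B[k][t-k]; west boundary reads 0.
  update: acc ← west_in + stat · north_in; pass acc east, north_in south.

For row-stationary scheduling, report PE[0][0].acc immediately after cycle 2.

RS 2×2: PE[0][0] cycle-by-cycle (with neighbour feeds):
  @0  [0,0]  acc 16  |  →16  ↓8
  @1  [0,0]  acc 8  |  →8  ↓4
  @2  [0,0]  acc 12  |  →12  ↓6

PE[0][0].acc = 12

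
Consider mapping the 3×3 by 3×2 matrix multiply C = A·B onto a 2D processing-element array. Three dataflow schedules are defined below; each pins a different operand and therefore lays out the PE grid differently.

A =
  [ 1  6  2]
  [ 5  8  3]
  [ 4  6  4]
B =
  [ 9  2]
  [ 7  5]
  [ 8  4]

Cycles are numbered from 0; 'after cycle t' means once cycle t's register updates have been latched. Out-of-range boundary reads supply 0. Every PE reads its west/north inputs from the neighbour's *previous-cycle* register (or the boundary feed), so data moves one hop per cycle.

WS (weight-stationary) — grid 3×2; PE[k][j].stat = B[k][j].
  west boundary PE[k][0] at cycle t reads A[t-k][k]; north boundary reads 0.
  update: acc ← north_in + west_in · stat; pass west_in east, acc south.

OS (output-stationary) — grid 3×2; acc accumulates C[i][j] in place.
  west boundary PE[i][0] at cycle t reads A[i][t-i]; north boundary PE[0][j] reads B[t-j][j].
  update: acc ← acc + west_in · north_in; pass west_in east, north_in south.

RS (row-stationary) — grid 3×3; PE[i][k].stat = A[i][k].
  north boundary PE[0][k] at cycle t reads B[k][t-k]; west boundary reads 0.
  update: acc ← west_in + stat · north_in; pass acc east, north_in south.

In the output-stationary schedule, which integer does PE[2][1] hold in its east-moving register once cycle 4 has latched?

register = 6

OS 3×2: PE[2][1] cycle-by-cycle (with neighbour feeds):
  @0  [1,1]  acc 0  |  →0  ↓0
  @0  [2,0]  acc 0  |  →0  ↓0
  @0  [2,1]  acc 0  |  →0  ↓0
  @1  [1,1]  acc 0  |  →0  ↓0
  @1  [2,0]  acc 0  |  →0  ↓0
  @1  [2,1]  acc 0  |  →0  ↓0
  @2  [1,1]  acc 10  |  →5  ↓2
  @2  [2,0]  acc 36  |  →4  ↓9
  @2  [2,1]  acc 0  |  →0  ↓0
  @3  [1,1]  acc 50  |  →8  ↓5
  @3  [2,0]  acc 78  |  →6  ↓7
  @3  [2,1]  acc 8  |  →4  ↓2
  @4  [1,1]  acc 62  |  →3  ↓4
  @4  [2,0]  acc 110  |  →4  ↓8
  @4  [2,1]  acc 38  |  →6  ↓5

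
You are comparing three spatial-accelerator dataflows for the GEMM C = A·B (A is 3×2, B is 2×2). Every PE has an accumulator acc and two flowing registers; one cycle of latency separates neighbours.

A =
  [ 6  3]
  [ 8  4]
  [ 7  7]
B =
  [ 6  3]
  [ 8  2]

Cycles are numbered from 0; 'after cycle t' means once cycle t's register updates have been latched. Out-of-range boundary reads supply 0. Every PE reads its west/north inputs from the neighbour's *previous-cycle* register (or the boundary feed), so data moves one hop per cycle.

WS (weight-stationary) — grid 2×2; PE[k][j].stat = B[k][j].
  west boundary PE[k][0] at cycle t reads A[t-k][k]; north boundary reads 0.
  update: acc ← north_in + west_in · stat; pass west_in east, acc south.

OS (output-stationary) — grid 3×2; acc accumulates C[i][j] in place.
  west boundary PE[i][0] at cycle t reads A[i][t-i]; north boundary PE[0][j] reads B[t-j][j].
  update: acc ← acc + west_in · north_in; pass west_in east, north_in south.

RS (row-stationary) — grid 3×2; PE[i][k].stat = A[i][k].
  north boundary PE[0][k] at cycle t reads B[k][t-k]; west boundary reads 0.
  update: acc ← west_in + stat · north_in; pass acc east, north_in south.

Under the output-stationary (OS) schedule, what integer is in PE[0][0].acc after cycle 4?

OS 3×2: PE[0][0] cycle-by-cycle (with neighbour feeds):
  cycle 0: PE[0][0] → acc 36, east 6, south 6
  cycle 1: PE[0][0] → acc 60, east 3, south 8
  cycle 2: PE[0][0] → acc 60, east 0, south 0
  cycle 3: PE[0][0] → acc 60, east 0, south 0
  cycle 4: PE[0][0] → acc 60, east 0, south 0

PE[0][0].acc = 60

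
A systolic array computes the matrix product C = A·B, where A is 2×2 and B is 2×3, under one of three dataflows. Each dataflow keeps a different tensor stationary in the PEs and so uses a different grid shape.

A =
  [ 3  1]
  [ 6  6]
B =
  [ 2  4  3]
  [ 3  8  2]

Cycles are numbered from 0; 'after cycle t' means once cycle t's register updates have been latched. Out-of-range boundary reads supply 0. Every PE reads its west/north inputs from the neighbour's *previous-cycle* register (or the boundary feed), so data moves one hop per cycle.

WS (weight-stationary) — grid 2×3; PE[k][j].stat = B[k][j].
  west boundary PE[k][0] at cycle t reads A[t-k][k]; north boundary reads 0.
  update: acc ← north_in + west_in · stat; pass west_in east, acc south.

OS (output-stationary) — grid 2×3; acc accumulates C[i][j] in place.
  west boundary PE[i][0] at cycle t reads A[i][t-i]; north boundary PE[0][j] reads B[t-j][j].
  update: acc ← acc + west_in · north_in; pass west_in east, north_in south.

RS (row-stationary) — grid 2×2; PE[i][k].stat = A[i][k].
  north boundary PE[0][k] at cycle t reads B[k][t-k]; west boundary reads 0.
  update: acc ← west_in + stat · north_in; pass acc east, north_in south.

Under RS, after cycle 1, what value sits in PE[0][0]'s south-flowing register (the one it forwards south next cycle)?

RS (2×2). Following PE[0][0] plus its west/north inputs:
  c0 r0c0: 6 / 6 / 2
  c1 r0c0: 12 / 12 / 4

register = 4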